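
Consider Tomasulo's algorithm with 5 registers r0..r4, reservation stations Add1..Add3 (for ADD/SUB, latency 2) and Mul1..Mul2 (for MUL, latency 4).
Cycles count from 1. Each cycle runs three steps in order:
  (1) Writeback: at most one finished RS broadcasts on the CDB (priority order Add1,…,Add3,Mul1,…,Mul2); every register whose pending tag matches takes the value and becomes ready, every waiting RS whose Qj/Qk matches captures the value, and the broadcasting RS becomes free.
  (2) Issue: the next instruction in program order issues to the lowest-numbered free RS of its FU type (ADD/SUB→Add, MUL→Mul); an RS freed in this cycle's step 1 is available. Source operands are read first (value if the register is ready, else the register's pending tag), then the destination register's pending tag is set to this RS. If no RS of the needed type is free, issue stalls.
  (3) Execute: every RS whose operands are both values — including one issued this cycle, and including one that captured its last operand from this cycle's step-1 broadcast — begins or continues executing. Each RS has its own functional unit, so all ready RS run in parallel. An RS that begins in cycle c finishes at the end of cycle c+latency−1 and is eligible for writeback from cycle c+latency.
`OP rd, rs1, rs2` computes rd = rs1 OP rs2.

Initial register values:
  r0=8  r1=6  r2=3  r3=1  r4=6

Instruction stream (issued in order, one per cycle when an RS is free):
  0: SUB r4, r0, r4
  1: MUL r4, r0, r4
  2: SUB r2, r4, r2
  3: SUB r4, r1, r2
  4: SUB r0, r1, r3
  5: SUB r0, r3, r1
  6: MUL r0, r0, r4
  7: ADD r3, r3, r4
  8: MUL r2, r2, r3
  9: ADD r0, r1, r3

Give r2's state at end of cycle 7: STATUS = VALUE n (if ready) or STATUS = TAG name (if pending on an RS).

STATUS = TAG Add1

c1: issue SUB r4<-Add1 | r0:8,r1:6,r2:3,r3:1,r4:Add1
c2: issue MUL r4<-Mul1 | r0:8,r1:6,r2:3,r3:1,r4:Mul1
c3: CDB Add1=2; issue SUB r2<-Add1 | r0:8,r1:6,r2:Add1,r3:1,r4:Mul1
c4: issue SUB r4<-Add2 | r0:8,r1:6,r2:Add1,r3:1,r4:Add2
c5: issue SUB r0<-Add3 | r0:Add3,r1:6,r2:Add1,r3:1,r4:Add2
c6: stall | r0:Add3,r1:6,r2:Add1,r3:1,r4:Add2
c7: CDB Add3=5; issue SUB r0<-Add3 | r0:Add3,r1:6,r2:Add1,r3:1,r4:Add2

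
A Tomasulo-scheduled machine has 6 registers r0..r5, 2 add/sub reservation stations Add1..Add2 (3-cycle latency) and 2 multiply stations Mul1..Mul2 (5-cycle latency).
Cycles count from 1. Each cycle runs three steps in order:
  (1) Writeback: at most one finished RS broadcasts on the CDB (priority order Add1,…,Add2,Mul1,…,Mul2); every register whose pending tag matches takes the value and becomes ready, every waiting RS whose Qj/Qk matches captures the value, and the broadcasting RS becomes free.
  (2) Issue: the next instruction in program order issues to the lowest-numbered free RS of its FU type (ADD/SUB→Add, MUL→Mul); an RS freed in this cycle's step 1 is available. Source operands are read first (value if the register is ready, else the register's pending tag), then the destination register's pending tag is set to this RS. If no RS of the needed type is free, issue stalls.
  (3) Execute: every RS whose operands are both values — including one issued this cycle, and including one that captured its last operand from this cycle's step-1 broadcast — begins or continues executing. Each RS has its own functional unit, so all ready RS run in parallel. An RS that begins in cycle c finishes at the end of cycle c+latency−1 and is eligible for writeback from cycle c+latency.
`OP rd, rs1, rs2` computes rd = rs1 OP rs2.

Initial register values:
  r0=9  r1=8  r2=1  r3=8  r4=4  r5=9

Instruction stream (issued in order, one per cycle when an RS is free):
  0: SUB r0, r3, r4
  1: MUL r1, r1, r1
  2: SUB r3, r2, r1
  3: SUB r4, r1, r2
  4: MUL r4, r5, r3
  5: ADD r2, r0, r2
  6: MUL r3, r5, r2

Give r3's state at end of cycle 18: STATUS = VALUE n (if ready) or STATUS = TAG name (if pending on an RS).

  c1: issue SUB r0<-Add1  regs: r0:Add1,r1:8,r2:1,r3:8,r4:4,r5:9
  c2: issue MUL r1<-Mul1  regs: r0:Add1,r1:Mul1,r2:1,r3:8,r4:4,r5:9
  c3: issue SUB r3<-Add2  regs: r0:Add1,r1:Mul1,r2:1,r3:Add2,r4:4,r5:9
  c4: CDB Add1=4; issue SUB r4<-Add1  regs: r0:4,r1:Mul1,r2:1,r3:Add2,r4:Add1,r5:9
  c5: issue MUL r4<-Mul2  regs: r0:4,r1:Mul1,r2:1,r3:Add2,r4:Mul2,r5:9
  c6: stall  regs: r0:4,r1:Mul1,r2:1,r3:Add2,r4:Mul2,r5:9
  c7: CDB Mul1=64; stall  regs: r0:4,r1:64,r2:1,r3:Add2,r4:Mul2,r5:9
  c8: stall  regs: r0:4,r1:64,r2:1,r3:Add2,r4:Mul2,r5:9
  c9: stall  regs: r0:4,r1:64,r2:1,r3:Add2,r4:Mul2,r5:9
  c10: CDB Add1=63; issue ADD r2<-Add1  regs: r0:4,r1:64,r2:Add1,r3:Add2,r4:Mul2,r5:9
  c11: CDB Add2=-63; issue MUL r3<-Mul1  regs: r0:4,r1:64,r2:Add1,r3:Mul1,r4:Mul2,r5:9
  c12: -  regs: r0:4,r1:64,r2:Add1,r3:Mul1,r4:Mul2,r5:9
  c13: CDB Add1=5  regs: r0:4,r1:64,r2:5,r3:Mul1,r4:Mul2,r5:9
  c14: -  regs: r0:4,r1:64,r2:5,r3:Mul1,r4:Mul2,r5:9
  c15: -  regs: r0:4,r1:64,r2:5,r3:Mul1,r4:Mul2,r5:9
  c16: CDB Mul2=-567  regs: r0:4,r1:64,r2:5,r3:Mul1,r4:-567,r5:9
  c17: -  regs: r0:4,r1:64,r2:5,r3:Mul1,r4:-567,r5:9
  c18: CDB Mul1=45  regs: r0:4,r1:64,r2:5,r3:45,r4:-567,r5:9

STATUS = VALUE 45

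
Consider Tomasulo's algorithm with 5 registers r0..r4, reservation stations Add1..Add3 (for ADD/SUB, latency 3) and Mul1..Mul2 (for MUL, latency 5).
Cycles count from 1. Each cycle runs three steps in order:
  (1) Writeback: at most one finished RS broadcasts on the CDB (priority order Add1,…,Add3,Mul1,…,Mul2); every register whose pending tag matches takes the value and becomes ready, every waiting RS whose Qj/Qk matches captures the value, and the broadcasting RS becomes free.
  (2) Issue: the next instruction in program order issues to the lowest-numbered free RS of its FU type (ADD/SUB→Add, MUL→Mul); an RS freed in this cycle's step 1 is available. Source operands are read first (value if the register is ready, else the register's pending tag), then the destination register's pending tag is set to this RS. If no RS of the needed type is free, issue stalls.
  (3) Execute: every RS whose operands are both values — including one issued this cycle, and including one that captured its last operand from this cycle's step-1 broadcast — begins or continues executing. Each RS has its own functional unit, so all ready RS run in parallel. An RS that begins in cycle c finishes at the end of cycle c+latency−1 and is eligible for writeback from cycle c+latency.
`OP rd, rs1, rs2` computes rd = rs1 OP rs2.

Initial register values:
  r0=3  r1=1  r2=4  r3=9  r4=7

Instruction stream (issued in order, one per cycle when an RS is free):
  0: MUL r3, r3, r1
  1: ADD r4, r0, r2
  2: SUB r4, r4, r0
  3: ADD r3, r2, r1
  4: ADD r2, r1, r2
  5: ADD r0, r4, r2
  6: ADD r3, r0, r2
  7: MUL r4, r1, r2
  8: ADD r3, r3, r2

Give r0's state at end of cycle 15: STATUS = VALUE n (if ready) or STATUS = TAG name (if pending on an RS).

cycle 1: issue MUL r3<-Mul1 // r0:3,r1:1,r2:4,r3:Mul1,r4:7
cycle 2: issue ADD r4<-Add1 // r0:3,r1:1,r2:4,r3:Mul1,r4:Add1
cycle 3: issue SUB r4<-Add2 // r0:3,r1:1,r2:4,r3:Mul1,r4:Add2
cycle 4: issue ADD r3<-Add3 // r0:3,r1:1,r2:4,r3:Add3,r4:Add2
cycle 5: CDB Add1=7; issue ADD r2<-Add1 // r0:3,r1:1,r2:Add1,r3:Add3,r4:Add2
cycle 6: CDB Mul1=9; stall // r0:3,r1:1,r2:Add1,r3:Add3,r4:Add2
cycle 7: CDB Add3=5; issue ADD r0<-Add3 // r0:Add3,r1:1,r2:Add1,r3:5,r4:Add2
cycle 8: CDB Add1=5; issue ADD r3<-Add1 // r0:Add3,r1:1,r2:5,r3:Add1,r4:Add2
cycle 9: CDB Add2=4; issue MUL r4<-Mul1 // r0:Add3,r1:1,r2:5,r3:Add1,r4:Mul1
cycle 10: issue ADD r3<-Add2 // r0:Add3,r1:1,r2:5,r3:Add2,r4:Mul1
cycle 11: - // r0:Add3,r1:1,r2:5,r3:Add2,r4:Mul1
cycle 12: CDB Add3=9 // r0:9,r1:1,r2:5,r3:Add2,r4:Mul1
cycle 13: - // r0:9,r1:1,r2:5,r3:Add2,r4:Mul1
cycle 14: CDB Mul1=5 // r0:9,r1:1,r2:5,r3:Add2,r4:5
cycle 15: CDB Add1=14 // r0:9,r1:1,r2:5,r3:Add2,r4:5

STATUS = VALUE 9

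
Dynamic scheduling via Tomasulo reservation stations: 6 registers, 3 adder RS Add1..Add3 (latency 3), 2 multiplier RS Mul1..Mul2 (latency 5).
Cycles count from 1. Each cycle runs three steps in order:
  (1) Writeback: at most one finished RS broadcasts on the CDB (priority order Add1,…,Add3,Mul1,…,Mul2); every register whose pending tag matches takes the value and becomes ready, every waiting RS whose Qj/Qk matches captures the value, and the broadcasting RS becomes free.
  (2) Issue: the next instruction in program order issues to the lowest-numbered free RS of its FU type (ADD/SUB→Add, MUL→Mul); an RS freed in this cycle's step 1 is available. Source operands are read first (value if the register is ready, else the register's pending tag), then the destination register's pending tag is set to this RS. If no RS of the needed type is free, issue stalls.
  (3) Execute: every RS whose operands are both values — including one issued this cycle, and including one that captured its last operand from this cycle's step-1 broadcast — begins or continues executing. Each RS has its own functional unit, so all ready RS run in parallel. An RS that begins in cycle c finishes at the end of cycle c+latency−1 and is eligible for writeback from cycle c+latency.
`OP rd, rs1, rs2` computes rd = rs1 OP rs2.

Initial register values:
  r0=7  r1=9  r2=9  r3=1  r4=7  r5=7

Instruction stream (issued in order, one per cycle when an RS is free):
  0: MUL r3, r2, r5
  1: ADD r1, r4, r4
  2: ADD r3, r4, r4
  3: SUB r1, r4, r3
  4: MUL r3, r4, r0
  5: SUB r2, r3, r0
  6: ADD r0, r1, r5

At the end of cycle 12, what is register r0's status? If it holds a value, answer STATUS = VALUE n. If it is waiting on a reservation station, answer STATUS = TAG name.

  c1: issue MUL r3<-Mul1  regs: r0:7,r1:9,r2:9,r3:Mul1,r4:7,r5:7
  c2: issue ADD r1<-Add1  regs: r0:7,r1:Add1,r2:9,r3:Mul1,r4:7,r5:7
  c3: issue ADD r3<-Add2  regs: r0:7,r1:Add1,r2:9,r3:Add2,r4:7,r5:7
  c4: issue SUB r1<-Add3  regs: r0:7,r1:Add3,r2:9,r3:Add2,r4:7,r5:7
  c5: CDB Add1=14; issue MUL r3<-Mul2  regs: r0:7,r1:Add3,r2:9,r3:Mul2,r4:7,r5:7
  c6: CDB Add2=14; issue SUB r2<-Add1  regs: r0:7,r1:Add3,r2:Add1,r3:Mul2,r4:7,r5:7
  c7: CDB Mul1=63; issue ADD r0<-Add2  regs: r0:Add2,r1:Add3,r2:Add1,r3:Mul2,r4:7,r5:7
  c8: -  regs: r0:Add2,r1:Add3,r2:Add1,r3:Mul2,r4:7,r5:7
  c9: CDB Add3=-7  regs: r0:Add2,r1:-7,r2:Add1,r3:Mul2,r4:7,r5:7
  c10: CDB Mul2=49  regs: r0:Add2,r1:-7,r2:Add1,r3:49,r4:7,r5:7
  c11: -  regs: r0:Add2,r1:-7,r2:Add1,r3:49,r4:7,r5:7
  c12: CDB Add2=0  regs: r0:0,r1:-7,r2:Add1,r3:49,r4:7,r5:7

STATUS = VALUE 0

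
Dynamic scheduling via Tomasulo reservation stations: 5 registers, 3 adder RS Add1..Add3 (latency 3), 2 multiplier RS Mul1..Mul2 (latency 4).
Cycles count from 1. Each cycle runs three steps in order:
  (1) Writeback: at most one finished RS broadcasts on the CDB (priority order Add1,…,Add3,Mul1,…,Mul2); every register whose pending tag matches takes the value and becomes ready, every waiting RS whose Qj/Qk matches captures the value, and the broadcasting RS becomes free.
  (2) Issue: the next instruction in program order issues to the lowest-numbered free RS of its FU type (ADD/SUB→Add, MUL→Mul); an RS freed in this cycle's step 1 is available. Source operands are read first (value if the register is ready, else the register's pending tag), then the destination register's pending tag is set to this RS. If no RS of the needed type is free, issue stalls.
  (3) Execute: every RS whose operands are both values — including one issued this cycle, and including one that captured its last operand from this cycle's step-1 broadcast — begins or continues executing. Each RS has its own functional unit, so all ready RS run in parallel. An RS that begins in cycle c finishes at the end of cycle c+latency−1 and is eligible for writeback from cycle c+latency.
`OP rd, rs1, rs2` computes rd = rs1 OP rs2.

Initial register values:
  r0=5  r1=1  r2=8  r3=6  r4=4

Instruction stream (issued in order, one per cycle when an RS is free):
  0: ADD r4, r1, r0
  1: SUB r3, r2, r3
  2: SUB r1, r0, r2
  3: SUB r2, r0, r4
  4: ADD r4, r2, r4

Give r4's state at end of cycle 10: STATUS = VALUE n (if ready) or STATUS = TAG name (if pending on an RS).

STATUS = VALUE 5

cycle 1: issue ADD r4<-Add1 // r0:5,r1:1,r2:8,r3:6,r4:Add1
cycle 2: issue SUB r3<-Add2 // r0:5,r1:1,r2:8,r3:Add2,r4:Add1
cycle 3: issue SUB r1<-Add3 // r0:5,r1:Add3,r2:8,r3:Add2,r4:Add1
cycle 4: CDB Add1=6; issue SUB r2<-Add1 // r0:5,r1:Add3,r2:Add1,r3:Add2,r4:6
cycle 5: CDB Add2=2; issue ADD r4<-Add2 // r0:5,r1:Add3,r2:Add1,r3:2,r4:Add2
cycle 6: CDB Add3=-3 // r0:5,r1:-3,r2:Add1,r3:2,r4:Add2
cycle 7: CDB Add1=-1 // r0:5,r1:-3,r2:-1,r3:2,r4:Add2
cycle 8: - // r0:5,r1:-3,r2:-1,r3:2,r4:Add2
cycle 9: - // r0:5,r1:-3,r2:-1,r3:2,r4:Add2
cycle 10: CDB Add2=5 // r0:5,r1:-3,r2:-1,r3:2,r4:5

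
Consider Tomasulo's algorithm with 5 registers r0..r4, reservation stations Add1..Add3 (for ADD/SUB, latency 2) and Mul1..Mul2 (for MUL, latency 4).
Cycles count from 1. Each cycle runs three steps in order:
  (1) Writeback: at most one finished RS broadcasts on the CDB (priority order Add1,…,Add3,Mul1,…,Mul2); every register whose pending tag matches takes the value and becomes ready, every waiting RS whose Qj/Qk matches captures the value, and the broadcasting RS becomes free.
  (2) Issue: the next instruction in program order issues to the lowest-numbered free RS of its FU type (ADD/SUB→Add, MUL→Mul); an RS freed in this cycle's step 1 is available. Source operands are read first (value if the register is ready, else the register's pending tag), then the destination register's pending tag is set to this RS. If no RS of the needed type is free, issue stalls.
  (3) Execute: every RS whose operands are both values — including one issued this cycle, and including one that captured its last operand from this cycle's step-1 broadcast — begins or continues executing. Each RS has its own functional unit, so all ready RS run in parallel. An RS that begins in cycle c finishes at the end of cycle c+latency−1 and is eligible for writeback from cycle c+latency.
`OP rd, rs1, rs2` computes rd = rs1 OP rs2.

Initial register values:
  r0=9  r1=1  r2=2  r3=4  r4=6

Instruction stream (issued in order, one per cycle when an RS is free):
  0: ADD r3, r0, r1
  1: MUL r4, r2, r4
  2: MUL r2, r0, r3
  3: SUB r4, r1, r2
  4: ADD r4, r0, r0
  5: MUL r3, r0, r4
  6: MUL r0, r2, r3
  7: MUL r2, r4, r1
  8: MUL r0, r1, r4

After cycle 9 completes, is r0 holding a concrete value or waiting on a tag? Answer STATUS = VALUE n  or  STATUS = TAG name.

STATUS = TAG Mul2

cycle 1: issue ADD r3<-Add1 // r0:9,r1:1,r2:2,r3:Add1,r4:6
cycle 2: issue MUL r4<-Mul1 // r0:9,r1:1,r2:2,r3:Add1,r4:Mul1
cycle 3: CDB Add1=10; issue MUL r2<-Mul2 // r0:9,r1:1,r2:Mul2,r3:10,r4:Mul1
cycle 4: issue SUB r4<-Add1 // r0:9,r1:1,r2:Mul2,r3:10,r4:Add1
cycle 5: issue ADD r4<-Add2 // r0:9,r1:1,r2:Mul2,r3:10,r4:Add2
cycle 6: CDB Mul1=12; issue MUL r3<-Mul1 // r0:9,r1:1,r2:Mul2,r3:Mul1,r4:Add2
cycle 7: CDB Add2=18; stall // r0:9,r1:1,r2:Mul2,r3:Mul1,r4:18
cycle 8: CDB Mul2=90; issue MUL r0<-Mul2 // r0:Mul2,r1:1,r2:90,r3:Mul1,r4:18
cycle 9: stall // r0:Mul2,r1:1,r2:90,r3:Mul1,r4:18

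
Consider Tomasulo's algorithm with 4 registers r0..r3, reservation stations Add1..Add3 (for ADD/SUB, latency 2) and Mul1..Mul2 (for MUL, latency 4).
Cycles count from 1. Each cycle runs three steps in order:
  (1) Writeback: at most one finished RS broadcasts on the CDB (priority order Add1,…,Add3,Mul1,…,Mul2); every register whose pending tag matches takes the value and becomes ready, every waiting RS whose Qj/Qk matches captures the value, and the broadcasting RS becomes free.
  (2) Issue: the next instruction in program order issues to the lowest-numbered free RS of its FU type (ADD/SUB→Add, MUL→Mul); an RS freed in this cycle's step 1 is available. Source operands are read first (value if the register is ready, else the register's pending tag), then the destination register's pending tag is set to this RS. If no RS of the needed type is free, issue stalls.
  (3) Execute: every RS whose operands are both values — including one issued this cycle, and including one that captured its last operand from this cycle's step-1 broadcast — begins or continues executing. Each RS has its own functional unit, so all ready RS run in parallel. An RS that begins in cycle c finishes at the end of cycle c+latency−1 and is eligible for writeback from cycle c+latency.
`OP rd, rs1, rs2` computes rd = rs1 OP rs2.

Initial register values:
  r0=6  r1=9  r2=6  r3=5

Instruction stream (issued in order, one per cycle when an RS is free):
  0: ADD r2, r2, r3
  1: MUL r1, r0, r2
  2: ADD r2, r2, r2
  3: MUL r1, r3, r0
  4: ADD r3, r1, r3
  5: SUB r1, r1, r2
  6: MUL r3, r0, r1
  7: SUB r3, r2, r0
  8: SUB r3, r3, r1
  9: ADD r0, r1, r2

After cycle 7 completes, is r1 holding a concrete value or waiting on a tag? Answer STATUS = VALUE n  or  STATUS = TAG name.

STATUS = TAG Add2

c1: issue ADD r2<-Add1 | r0:6,r1:9,r2:Add1,r3:5
c2: issue MUL r1<-Mul1 | r0:6,r1:Mul1,r2:Add1,r3:5
c3: CDB Add1=11; issue ADD r2<-Add1 | r0:6,r1:Mul1,r2:Add1,r3:5
c4: issue MUL r1<-Mul2 | r0:6,r1:Mul2,r2:Add1,r3:5
c5: CDB Add1=22; issue ADD r3<-Add1 | r0:6,r1:Mul2,r2:22,r3:Add1
c6: issue SUB r1<-Add2 | r0:6,r1:Add2,r2:22,r3:Add1
c7: CDB Mul1=66; issue MUL r3<-Mul1 | r0:6,r1:Add2,r2:22,r3:Mul1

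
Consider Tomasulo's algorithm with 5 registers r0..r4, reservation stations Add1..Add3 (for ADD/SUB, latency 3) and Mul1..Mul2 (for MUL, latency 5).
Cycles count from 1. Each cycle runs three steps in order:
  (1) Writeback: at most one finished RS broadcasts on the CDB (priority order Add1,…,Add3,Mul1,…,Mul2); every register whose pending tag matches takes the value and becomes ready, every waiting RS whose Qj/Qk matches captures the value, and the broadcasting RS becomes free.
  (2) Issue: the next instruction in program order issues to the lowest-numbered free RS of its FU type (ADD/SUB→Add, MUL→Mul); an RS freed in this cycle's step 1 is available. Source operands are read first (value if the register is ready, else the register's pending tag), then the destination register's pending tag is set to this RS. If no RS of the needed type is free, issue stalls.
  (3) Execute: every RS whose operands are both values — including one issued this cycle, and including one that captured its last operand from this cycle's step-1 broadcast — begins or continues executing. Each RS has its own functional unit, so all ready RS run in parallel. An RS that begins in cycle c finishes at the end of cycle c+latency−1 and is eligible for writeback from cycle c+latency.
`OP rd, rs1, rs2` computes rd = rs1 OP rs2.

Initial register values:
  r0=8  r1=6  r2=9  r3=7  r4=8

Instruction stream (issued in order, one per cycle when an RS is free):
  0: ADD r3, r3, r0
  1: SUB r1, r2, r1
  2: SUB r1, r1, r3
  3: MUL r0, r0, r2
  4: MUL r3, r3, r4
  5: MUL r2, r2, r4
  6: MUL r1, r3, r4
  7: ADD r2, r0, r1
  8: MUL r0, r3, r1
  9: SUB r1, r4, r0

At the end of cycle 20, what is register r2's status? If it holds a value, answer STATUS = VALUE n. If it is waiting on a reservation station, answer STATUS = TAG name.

STATUS = VALUE 1032

cycle 1: issue ADD r3<-Add1 // r0:8,r1:6,r2:9,r3:Add1,r4:8
cycle 2: issue SUB r1<-Add2 // r0:8,r1:Add2,r2:9,r3:Add1,r4:8
cycle 3: issue SUB r1<-Add3 // r0:8,r1:Add3,r2:9,r3:Add1,r4:8
cycle 4: CDB Add1=15; issue MUL r0<-Mul1 // r0:Mul1,r1:Add3,r2:9,r3:15,r4:8
cycle 5: CDB Add2=3; issue MUL r3<-Mul2 // r0:Mul1,r1:Add3,r2:9,r3:Mul2,r4:8
cycle 6: stall // r0:Mul1,r1:Add3,r2:9,r3:Mul2,r4:8
cycle 7: stall // r0:Mul1,r1:Add3,r2:9,r3:Mul2,r4:8
cycle 8: CDB Add3=-12; stall // r0:Mul1,r1:-12,r2:9,r3:Mul2,r4:8
cycle 9: CDB Mul1=72; issue MUL r2<-Mul1 // r0:72,r1:-12,r2:Mul1,r3:Mul2,r4:8
cycle 10: CDB Mul2=120; issue MUL r1<-Mul2 // r0:72,r1:Mul2,r2:Mul1,r3:120,r4:8
cycle 11: issue ADD r2<-Add1 // r0:72,r1:Mul2,r2:Add1,r3:120,r4:8
cycle 12: stall // r0:72,r1:Mul2,r2:Add1,r3:120,r4:8
cycle 13: stall // r0:72,r1:Mul2,r2:Add1,r3:120,r4:8
cycle 14: CDB Mul1=72; issue MUL r0<-Mul1 // r0:Mul1,r1:Mul2,r2:Add1,r3:120,r4:8
cycle 15: CDB Mul2=960; issue SUB r1<-Add2 // r0:Mul1,r1:Add2,r2:Add1,r3:120,r4:8
cycle 16: - // r0:Mul1,r1:Add2,r2:Add1,r3:120,r4:8
cycle 17: - // r0:Mul1,r1:Add2,r2:Add1,r3:120,r4:8
cycle 18: CDB Add1=1032 // r0:Mul1,r1:Add2,r2:1032,r3:120,r4:8
cycle 19: - // r0:Mul1,r1:Add2,r2:1032,r3:120,r4:8
cycle 20: CDB Mul1=115200 // r0:115200,r1:Add2,r2:1032,r3:120,r4:8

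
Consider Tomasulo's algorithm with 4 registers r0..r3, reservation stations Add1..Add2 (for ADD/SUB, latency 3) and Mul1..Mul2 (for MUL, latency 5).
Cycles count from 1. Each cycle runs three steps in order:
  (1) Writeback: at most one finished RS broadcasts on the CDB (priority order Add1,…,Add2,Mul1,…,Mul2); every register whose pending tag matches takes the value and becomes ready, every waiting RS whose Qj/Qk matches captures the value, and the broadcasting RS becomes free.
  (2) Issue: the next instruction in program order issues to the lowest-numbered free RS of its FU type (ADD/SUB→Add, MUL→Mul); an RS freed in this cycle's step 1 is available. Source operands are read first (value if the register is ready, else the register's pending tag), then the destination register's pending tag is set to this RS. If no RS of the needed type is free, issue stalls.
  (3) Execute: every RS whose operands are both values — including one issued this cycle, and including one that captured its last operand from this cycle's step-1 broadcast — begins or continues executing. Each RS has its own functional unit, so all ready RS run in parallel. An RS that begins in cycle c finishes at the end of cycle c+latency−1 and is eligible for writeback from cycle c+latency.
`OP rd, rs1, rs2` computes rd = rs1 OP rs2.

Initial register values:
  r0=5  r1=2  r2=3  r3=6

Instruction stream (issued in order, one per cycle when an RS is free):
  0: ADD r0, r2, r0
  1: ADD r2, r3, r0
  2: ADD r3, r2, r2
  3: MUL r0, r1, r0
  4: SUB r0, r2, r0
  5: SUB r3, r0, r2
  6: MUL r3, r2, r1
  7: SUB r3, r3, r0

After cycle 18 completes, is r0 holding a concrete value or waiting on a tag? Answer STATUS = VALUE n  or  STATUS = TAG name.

  c1: issue ADD r0<-Add1  regs: r0:Add1,r1:2,r2:3,r3:6
  c2: issue ADD r2<-Add2  regs: r0:Add1,r1:2,r2:Add2,r3:6
  c3: stall  regs: r0:Add1,r1:2,r2:Add2,r3:6
  c4: CDB Add1=8; issue ADD r3<-Add1  regs: r0:8,r1:2,r2:Add2,r3:Add1
  c5: issue MUL r0<-Mul1  regs: r0:Mul1,r1:2,r2:Add2,r3:Add1
  c6: stall  regs: r0:Mul1,r1:2,r2:Add2,r3:Add1
  c7: CDB Add2=14; issue SUB r0<-Add2  regs: r0:Add2,r1:2,r2:14,r3:Add1
  c8: stall  regs: r0:Add2,r1:2,r2:14,r3:Add1
  c9: stall  regs: r0:Add2,r1:2,r2:14,r3:Add1
  c10: CDB Add1=28; issue SUB r3<-Add1  regs: r0:Add2,r1:2,r2:14,r3:Add1
  c11: CDB Mul1=16; issue MUL r3<-Mul1  regs: r0:Add2,r1:2,r2:14,r3:Mul1
  c12: stall  regs: r0:Add2,r1:2,r2:14,r3:Mul1
  c13: stall  regs: r0:Add2,r1:2,r2:14,r3:Mul1
  c14: CDB Add2=-2; issue SUB r3<-Add2  regs: r0:-2,r1:2,r2:14,r3:Add2
  c15: -  regs: r0:-2,r1:2,r2:14,r3:Add2
  c16: CDB Mul1=28  regs: r0:-2,r1:2,r2:14,r3:Add2
  c17: CDB Add1=-16  regs: r0:-2,r1:2,r2:14,r3:Add2
  c18: -  regs: r0:-2,r1:2,r2:14,r3:Add2

STATUS = VALUE -2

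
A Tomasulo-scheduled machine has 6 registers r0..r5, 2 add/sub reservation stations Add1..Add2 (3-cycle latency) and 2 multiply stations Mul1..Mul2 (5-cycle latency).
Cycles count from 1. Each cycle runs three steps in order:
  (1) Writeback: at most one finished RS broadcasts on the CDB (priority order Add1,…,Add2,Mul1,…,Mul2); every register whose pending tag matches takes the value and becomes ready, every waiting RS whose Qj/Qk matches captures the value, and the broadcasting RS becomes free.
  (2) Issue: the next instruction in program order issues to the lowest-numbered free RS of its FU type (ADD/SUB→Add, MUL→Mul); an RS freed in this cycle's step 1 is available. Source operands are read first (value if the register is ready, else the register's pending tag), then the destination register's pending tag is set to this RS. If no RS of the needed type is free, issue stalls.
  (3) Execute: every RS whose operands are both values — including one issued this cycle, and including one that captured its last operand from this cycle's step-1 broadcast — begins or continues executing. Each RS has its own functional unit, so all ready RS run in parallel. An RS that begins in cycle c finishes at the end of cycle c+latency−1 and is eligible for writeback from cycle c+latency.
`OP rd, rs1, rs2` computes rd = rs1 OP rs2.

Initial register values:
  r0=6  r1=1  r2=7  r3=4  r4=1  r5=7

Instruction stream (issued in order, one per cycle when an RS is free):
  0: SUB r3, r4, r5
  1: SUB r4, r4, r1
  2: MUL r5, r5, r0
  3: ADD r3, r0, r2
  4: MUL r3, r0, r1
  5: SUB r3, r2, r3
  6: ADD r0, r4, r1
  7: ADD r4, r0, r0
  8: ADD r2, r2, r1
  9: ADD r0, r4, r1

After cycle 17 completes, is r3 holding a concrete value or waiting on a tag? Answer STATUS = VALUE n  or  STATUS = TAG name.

STATUS = VALUE 1

cycle 1: issue SUB r3<-Add1 // r0:6,r1:1,r2:7,r3:Add1,r4:1,r5:7
cycle 2: issue SUB r4<-Add2 // r0:6,r1:1,r2:7,r3:Add1,r4:Add2,r5:7
cycle 3: issue MUL r5<-Mul1 // r0:6,r1:1,r2:7,r3:Add1,r4:Add2,r5:Mul1
cycle 4: CDB Add1=-6; issue ADD r3<-Add1 // r0:6,r1:1,r2:7,r3:Add1,r4:Add2,r5:Mul1
cycle 5: CDB Add2=0; issue MUL r3<-Mul2 // r0:6,r1:1,r2:7,r3:Mul2,r4:0,r5:Mul1
cycle 6: issue SUB r3<-Add2 // r0:6,r1:1,r2:7,r3:Add2,r4:0,r5:Mul1
cycle 7: CDB Add1=13; issue ADD r0<-Add1 // r0:Add1,r1:1,r2:7,r3:Add2,r4:0,r5:Mul1
cycle 8: CDB Mul1=42; stall // r0:Add1,r1:1,r2:7,r3:Add2,r4:0,r5:42
cycle 9: stall // r0:Add1,r1:1,r2:7,r3:Add2,r4:0,r5:42
cycle 10: CDB Add1=1; issue ADD r4<-Add1 // r0:1,r1:1,r2:7,r3:Add2,r4:Add1,r5:42
cycle 11: CDB Mul2=6; stall // r0:1,r1:1,r2:7,r3:Add2,r4:Add1,r5:42
cycle 12: stall // r0:1,r1:1,r2:7,r3:Add2,r4:Add1,r5:42
cycle 13: CDB Add1=2; issue ADD r2<-Add1 // r0:1,r1:1,r2:Add1,r3:Add2,r4:2,r5:42
cycle 14: CDB Add2=1; issue ADD r0<-Add2 // r0:Add2,r1:1,r2:Add1,r3:1,r4:2,r5:42
cycle 15: - // r0:Add2,r1:1,r2:Add1,r3:1,r4:2,r5:42
cycle 16: CDB Add1=8 // r0:Add2,r1:1,r2:8,r3:1,r4:2,r5:42
cycle 17: CDB Add2=3 // r0:3,r1:1,r2:8,r3:1,r4:2,r5:42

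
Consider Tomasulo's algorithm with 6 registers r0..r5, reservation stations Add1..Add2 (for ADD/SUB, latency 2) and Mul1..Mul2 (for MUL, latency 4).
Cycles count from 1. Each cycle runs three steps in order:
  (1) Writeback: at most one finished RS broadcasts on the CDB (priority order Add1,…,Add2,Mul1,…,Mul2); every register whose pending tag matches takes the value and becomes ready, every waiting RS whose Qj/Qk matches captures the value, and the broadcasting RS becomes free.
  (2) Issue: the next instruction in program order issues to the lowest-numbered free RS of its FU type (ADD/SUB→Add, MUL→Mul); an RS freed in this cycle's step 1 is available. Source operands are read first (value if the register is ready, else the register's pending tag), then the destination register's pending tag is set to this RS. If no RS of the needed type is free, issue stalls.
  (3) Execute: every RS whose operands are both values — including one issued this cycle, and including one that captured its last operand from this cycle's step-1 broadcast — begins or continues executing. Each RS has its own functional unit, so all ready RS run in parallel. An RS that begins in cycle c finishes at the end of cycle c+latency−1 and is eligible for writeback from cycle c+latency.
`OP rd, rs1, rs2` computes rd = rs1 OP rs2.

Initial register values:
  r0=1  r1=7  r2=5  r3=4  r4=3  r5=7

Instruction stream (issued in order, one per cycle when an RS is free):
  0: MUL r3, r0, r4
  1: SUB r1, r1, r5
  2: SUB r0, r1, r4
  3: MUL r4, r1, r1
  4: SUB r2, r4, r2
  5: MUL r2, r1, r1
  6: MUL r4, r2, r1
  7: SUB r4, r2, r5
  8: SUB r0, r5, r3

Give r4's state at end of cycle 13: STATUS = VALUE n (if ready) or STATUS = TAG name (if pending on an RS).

cycle 1: issue MUL r3<-Mul1 // r0:1,r1:7,r2:5,r3:Mul1,r4:3,r5:7
cycle 2: issue SUB r1<-Add1 // r0:1,r1:Add1,r2:5,r3:Mul1,r4:3,r5:7
cycle 3: issue SUB r0<-Add2 // r0:Add2,r1:Add1,r2:5,r3:Mul1,r4:3,r5:7
cycle 4: CDB Add1=0; issue MUL r4<-Mul2 // r0:Add2,r1:0,r2:5,r3:Mul1,r4:Mul2,r5:7
cycle 5: CDB Mul1=3; issue SUB r2<-Add1 // r0:Add2,r1:0,r2:Add1,r3:3,r4:Mul2,r5:7
cycle 6: CDB Add2=-3; issue MUL r2<-Mul1 // r0:-3,r1:0,r2:Mul1,r3:3,r4:Mul2,r5:7
cycle 7: stall // r0:-3,r1:0,r2:Mul1,r3:3,r4:Mul2,r5:7
cycle 8: CDB Mul2=0; issue MUL r4<-Mul2 // r0:-3,r1:0,r2:Mul1,r3:3,r4:Mul2,r5:7
cycle 9: issue SUB r4<-Add2 // r0:-3,r1:0,r2:Mul1,r3:3,r4:Add2,r5:7
cycle 10: CDB Add1=-5; issue SUB r0<-Add1 // r0:Add1,r1:0,r2:Mul1,r3:3,r4:Add2,r5:7
cycle 11: CDB Mul1=0 // r0:Add1,r1:0,r2:0,r3:3,r4:Add2,r5:7
cycle 12: CDB Add1=4 // r0:4,r1:0,r2:0,r3:3,r4:Add2,r5:7
cycle 13: CDB Add2=-7 // r0:4,r1:0,r2:0,r3:3,r4:-7,r5:7

STATUS = VALUE -7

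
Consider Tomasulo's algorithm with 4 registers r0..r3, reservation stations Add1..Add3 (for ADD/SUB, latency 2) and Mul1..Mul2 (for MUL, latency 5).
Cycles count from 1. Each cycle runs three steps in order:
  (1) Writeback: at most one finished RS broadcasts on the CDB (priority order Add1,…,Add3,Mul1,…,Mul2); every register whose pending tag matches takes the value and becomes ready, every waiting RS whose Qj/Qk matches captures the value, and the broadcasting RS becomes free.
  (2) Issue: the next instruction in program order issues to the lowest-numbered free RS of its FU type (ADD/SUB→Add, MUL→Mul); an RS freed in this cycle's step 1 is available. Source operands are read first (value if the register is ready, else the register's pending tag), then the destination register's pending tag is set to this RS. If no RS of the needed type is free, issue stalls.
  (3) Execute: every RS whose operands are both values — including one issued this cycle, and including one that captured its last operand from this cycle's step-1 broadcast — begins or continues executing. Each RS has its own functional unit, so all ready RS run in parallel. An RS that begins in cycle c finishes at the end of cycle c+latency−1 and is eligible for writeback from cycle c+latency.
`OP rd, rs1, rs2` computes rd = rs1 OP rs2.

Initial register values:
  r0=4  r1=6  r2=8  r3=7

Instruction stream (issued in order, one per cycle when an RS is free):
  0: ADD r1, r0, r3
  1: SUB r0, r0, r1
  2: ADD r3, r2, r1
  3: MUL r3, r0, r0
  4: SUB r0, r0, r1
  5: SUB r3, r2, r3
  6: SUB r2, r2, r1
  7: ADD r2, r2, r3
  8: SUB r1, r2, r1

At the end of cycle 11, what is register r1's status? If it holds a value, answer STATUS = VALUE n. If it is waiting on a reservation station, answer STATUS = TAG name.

cycle 1: issue ADD r1<-Add1 // r0:4,r1:Add1,r2:8,r3:7
cycle 2: issue SUB r0<-Add2 // r0:Add2,r1:Add1,r2:8,r3:7
cycle 3: CDB Add1=11; issue ADD r3<-Add1 // r0:Add2,r1:11,r2:8,r3:Add1
cycle 4: issue MUL r3<-Mul1 // r0:Add2,r1:11,r2:8,r3:Mul1
cycle 5: CDB Add1=19; issue SUB r0<-Add1 // r0:Add1,r1:11,r2:8,r3:Mul1
cycle 6: CDB Add2=-7; issue SUB r3<-Add2 // r0:Add1,r1:11,r2:8,r3:Add2
cycle 7: issue SUB r2<-Add3 // r0:Add1,r1:11,r2:Add3,r3:Add2
cycle 8: CDB Add1=-18; issue ADD r2<-Add1 // r0:-18,r1:11,r2:Add1,r3:Add2
cycle 9: CDB Add3=-3; issue SUB r1<-Add3 // r0:-18,r1:Add3,r2:Add1,r3:Add2
cycle 10: - // r0:-18,r1:Add3,r2:Add1,r3:Add2
cycle 11: CDB Mul1=49 // r0:-18,r1:Add3,r2:Add1,r3:Add2

STATUS = TAG Add3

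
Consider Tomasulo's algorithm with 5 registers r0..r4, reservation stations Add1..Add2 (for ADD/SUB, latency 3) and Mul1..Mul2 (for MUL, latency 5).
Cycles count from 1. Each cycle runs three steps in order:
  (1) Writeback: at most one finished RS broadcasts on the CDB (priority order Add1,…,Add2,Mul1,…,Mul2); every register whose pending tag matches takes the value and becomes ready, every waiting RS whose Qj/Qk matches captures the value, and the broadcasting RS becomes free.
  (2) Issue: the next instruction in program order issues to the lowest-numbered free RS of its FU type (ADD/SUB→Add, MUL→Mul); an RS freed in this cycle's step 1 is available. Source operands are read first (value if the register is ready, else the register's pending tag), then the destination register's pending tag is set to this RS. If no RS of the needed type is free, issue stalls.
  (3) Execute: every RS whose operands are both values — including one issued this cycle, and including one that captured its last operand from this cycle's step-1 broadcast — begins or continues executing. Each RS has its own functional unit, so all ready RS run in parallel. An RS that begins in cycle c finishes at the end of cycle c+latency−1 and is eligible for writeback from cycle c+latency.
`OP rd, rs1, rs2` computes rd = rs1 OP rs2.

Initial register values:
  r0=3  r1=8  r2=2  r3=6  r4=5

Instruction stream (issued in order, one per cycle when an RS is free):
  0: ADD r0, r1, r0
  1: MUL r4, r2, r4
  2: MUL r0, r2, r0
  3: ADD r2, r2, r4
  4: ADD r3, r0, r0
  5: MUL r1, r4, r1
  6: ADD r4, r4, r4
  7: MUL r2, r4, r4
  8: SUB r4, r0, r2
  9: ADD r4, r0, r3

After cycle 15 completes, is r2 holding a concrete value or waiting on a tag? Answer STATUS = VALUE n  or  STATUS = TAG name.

STATUS = TAG Mul2

c1: issue ADD r0<-Add1 | r0:Add1,r1:8,r2:2,r3:6,r4:5
c2: issue MUL r4<-Mul1 | r0:Add1,r1:8,r2:2,r3:6,r4:Mul1
c3: issue MUL r0<-Mul2 | r0:Mul2,r1:8,r2:2,r3:6,r4:Mul1
c4: CDB Add1=11; issue ADD r2<-Add1 | r0:Mul2,r1:8,r2:Add1,r3:6,r4:Mul1
c5: issue ADD r3<-Add2 | r0:Mul2,r1:8,r2:Add1,r3:Add2,r4:Mul1
c6: stall | r0:Mul2,r1:8,r2:Add1,r3:Add2,r4:Mul1
c7: CDB Mul1=10; issue MUL r1<-Mul1 | r0:Mul2,r1:Mul1,r2:Add1,r3:Add2,r4:10
c8: stall | r0:Mul2,r1:Mul1,r2:Add1,r3:Add2,r4:10
c9: CDB Mul2=22; stall | r0:22,r1:Mul1,r2:Add1,r3:Add2,r4:10
c10: CDB Add1=12; issue ADD r4<-Add1 | r0:22,r1:Mul1,r2:12,r3:Add2,r4:Add1
c11: issue MUL r2<-Mul2 | r0:22,r1:Mul1,r2:Mul2,r3:Add2,r4:Add1
c12: CDB Add2=44; issue SUB r4<-Add2 | r0:22,r1:Mul1,r2:Mul2,r3:44,r4:Add2
c13: CDB Add1=20; issue ADD r4<-Add1 | r0:22,r1:Mul1,r2:Mul2,r3:44,r4:Add1
c14: CDB Mul1=80 | r0:22,r1:80,r2:Mul2,r3:44,r4:Add1
c15: - | r0:22,r1:80,r2:Mul2,r3:44,r4:Add1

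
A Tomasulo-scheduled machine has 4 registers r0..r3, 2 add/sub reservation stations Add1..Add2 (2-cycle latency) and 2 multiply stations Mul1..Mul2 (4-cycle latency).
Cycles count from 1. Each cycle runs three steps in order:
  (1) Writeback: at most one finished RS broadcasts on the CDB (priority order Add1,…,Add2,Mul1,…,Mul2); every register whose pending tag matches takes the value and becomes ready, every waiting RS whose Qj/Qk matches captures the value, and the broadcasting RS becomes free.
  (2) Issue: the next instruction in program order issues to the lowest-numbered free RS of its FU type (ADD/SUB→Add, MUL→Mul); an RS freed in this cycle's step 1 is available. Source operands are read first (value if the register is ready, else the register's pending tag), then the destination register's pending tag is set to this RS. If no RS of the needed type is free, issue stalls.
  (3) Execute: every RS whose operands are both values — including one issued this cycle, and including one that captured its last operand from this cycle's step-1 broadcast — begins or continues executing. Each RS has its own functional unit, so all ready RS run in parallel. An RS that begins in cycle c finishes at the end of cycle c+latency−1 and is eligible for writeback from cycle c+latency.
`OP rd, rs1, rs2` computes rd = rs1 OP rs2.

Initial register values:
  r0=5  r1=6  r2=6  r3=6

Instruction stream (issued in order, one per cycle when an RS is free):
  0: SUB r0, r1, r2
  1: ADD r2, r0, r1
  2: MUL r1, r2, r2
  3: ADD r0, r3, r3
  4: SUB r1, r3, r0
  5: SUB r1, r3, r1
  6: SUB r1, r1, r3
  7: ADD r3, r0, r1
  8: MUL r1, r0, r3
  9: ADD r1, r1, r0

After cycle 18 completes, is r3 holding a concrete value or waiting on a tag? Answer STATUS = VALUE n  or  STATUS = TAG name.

  c1: issue SUB r0<-Add1  regs: r0:Add1,r1:6,r2:6,r3:6
  c2: issue ADD r2<-Add2  regs: r0:Add1,r1:6,r2:Add2,r3:6
  c3: CDB Add1=0; issue MUL r1<-Mul1  regs: r0:0,r1:Mul1,r2:Add2,r3:6
  c4: issue ADD r0<-Add1  regs: r0:Add1,r1:Mul1,r2:Add2,r3:6
  c5: CDB Add2=6; issue SUB r1<-Add2  regs: r0:Add1,r1:Add2,r2:6,r3:6
  c6: CDB Add1=12; issue SUB r1<-Add1  regs: r0:12,r1:Add1,r2:6,r3:6
  c7: stall  regs: r0:12,r1:Add1,r2:6,r3:6
  c8: CDB Add2=-6; issue SUB r1<-Add2  regs: r0:12,r1:Add2,r2:6,r3:6
  c9: CDB Mul1=36; stall  regs: r0:12,r1:Add2,r2:6,r3:6
  c10: CDB Add1=12; issue ADD r3<-Add1  regs: r0:12,r1:Add2,r2:6,r3:Add1
  c11: issue MUL r1<-Mul1  regs: r0:12,r1:Mul1,r2:6,r3:Add1
  c12: CDB Add2=6; issue ADD r1<-Add2  regs: r0:12,r1:Add2,r2:6,r3:Add1
  c13: -  regs: r0:12,r1:Add2,r2:6,r3:Add1
  c14: CDB Add1=18  regs: r0:12,r1:Add2,r2:6,r3:18
  c15: -  regs: r0:12,r1:Add2,r2:6,r3:18
  c16: -  regs: r0:12,r1:Add2,r2:6,r3:18
  c17: -  regs: r0:12,r1:Add2,r2:6,r3:18
  c18: CDB Mul1=216  regs: r0:12,r1:Add2,r2:6,r3:18

STATUS = VALUE 18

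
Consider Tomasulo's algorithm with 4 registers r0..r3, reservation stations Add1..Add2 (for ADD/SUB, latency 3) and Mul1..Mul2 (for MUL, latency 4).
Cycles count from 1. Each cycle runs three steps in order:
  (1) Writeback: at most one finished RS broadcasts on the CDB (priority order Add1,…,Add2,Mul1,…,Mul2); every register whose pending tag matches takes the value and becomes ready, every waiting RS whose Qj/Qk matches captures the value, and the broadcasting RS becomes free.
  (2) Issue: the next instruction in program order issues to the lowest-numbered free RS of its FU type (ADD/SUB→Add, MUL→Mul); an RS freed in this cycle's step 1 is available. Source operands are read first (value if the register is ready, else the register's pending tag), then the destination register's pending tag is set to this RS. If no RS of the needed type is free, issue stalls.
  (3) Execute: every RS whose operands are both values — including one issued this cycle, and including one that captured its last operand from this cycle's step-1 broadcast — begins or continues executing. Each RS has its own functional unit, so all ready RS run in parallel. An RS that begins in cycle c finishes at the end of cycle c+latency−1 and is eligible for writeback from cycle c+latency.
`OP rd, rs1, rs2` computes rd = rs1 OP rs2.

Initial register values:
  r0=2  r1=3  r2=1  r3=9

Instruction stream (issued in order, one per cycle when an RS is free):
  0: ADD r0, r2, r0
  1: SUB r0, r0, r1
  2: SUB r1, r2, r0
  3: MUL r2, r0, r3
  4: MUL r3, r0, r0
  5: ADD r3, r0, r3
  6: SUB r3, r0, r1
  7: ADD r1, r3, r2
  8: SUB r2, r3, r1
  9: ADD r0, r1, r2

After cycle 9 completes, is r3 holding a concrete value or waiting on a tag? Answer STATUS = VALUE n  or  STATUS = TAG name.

STATUS = TAG Add2

  c1: issue ADD r0<-Add1  regs: r0:Add1,r1:3,r2:1,r3:9
  c2: issue SUB r0<-Add2  regs: r0:Add2,r1:3,r2:1,r3:9
  c3: stall  regs: r0:Add2,r1:3,r2:1,r3:9
  c4: CDB Add1=3; issue SUB r1<-Add1  regs: r0:Add2,r1:Add1,r2:1,r3:9
  c5: issue MUL r2<-Mul1  regs: r0:Add2,r1:Add1,r2:Mul1,r3:9
  c6: issue MUL r3<-Mul2  regs: r0:Add2,r1:Add1,r2:Mul1,r3:Mul2
  c7: CDB Add2=0; issue ADD r3<-Add2  regs: r0:0,r1:Add1,r2:Mul1,r3:Add2
  c8: stall  regs: r0:0,r1:Add1,r2:Mul1,r3:Add2
  c9: stall  regs: r0:0,r1:Add1,r2:Mul1,r3:Add2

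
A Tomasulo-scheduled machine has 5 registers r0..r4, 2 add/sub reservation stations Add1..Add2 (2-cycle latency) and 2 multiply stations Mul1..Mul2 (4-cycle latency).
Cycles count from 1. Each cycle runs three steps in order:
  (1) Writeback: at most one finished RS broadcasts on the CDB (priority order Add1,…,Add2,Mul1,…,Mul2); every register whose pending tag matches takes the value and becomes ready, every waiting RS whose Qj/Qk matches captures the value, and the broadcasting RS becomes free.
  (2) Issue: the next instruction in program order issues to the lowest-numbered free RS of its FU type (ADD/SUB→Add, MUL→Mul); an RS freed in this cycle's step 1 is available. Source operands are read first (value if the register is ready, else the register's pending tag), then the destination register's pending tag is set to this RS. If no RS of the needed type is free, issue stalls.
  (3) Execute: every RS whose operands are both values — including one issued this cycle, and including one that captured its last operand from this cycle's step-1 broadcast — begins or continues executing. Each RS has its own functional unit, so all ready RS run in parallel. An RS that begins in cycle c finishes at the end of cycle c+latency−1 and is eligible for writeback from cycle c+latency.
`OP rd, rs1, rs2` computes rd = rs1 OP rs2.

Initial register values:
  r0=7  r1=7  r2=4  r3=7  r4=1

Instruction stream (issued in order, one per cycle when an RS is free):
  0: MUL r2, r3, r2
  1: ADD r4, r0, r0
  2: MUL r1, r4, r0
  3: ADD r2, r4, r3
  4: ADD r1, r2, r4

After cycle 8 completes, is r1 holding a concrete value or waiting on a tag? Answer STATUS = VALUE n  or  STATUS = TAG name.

STATUS = VALUE 35

cycle 1: issue MUL r2<-Mul1 // r0:7,r1:7,r2:Mul1,r3:7,r4:1
cycle 2: issue ADD r4<-Add1 // r0:7,r1:7,r2:Mul1,r3:7,r4:Add1
cycle 3: issue MUL r1<-Mul2 // r0:7,r1:Mul2,r2:Mul1,r3:7,r4:Add1
cycle 4: CDB Add1=14; issue ADD r2<-Add1 // r0:7,r1:Mul2,r2:Add1,r3:7,r4:14
cycle 5: CDB Mul1=28; issue ADD r1<-Add2 // r0:7,r1:Add2,r2:Add1,r3:7,r4:14
cycle 6: CDB Add1=21 // r0:7,r1:Add2,r2:21,r3:7,r4:14
cycle 7: - // r0:7,r1:Add2,r2:21,r3:7,r4:14
cycle 8: CDB Add2=35 // r0:7,r1:35,r2:21,r3:7,r4:14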